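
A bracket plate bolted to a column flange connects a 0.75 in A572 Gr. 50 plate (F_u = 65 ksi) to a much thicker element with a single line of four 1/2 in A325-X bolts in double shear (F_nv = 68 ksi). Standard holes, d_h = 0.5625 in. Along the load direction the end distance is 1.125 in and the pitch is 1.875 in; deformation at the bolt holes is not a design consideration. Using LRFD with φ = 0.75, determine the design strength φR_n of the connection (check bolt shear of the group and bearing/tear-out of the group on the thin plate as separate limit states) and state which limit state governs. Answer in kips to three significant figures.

80.1 kips (bolt shear governs)

Bolt shear: A_b = π·0.5²/4 = 0.1963 in²; R_n = 68 × 0.1963 × 4 × 2 = 106.8 kips → 0.75 × 106.8 = 80.1 kips.
Bearing (1.5 l_c t F_u ≤ 3.0 d t F_u): upper limit = 3.0·0.5·0.75·65 = 73.12 kips.
  Edge l_c = 1.125 − 0.5625/2 = 0.8438 → r_n = 61.7 kips; interior l_c = 1.875 − 0.5625 = 1.312 → r_n = 73.12 kips.
  R_n,bearing = 1·61.7 + 3·73.12 = 281.1 kips → 0.75 × 281.1 = 211 kips.
Bolt shear governs: 80.1 kips.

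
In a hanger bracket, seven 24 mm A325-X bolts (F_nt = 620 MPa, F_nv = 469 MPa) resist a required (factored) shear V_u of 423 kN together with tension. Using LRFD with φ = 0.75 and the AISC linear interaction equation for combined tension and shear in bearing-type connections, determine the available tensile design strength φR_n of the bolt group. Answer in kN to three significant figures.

A_b = π·24²/4 = 452.4 mm²; f_rv = 423 × 1000 / (7 × 452.4) = 133.6 MPa.
F'_nt = 1.3 F_nt − (F_nt / φF_nv) f_rv = 1.3·620 − (620/(0.75·469))·133.6 = 570.6 MPa, capped at F_nt → F'_nt = 570.6 MPa.
R_n = F'_nt · A_b · n = 570.6 × 452.4 × 7 / 1000 = 1807 kN.
Design strength φR_n = 0.75 × 1807 = 1360 kN.

1360 kN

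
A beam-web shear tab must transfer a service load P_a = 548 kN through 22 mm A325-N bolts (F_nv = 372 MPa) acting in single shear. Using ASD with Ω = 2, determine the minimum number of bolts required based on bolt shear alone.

A_b = π·22²/4 = 380.1 mm².
Per-bolt allowable strength R_n/Ω = 372 × 380.1 × 1 / 1000 / 2 = 70.7 kN.
n ≥ 548 / 70.7 = 7.751 → use 8 bolts.

8 bolts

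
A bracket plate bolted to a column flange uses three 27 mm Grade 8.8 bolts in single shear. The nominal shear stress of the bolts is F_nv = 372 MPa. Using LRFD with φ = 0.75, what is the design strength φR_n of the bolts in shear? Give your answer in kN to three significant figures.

A_b = π × 27² / 4 = 572.6 mm².
R_n = F_nv · A_b · n · n_s = 372 × 572.6 × 3 × 1 / 1000 = 639 kN.
Design strength φR_n = 0.75 × 639 = 479 kN.

479 kN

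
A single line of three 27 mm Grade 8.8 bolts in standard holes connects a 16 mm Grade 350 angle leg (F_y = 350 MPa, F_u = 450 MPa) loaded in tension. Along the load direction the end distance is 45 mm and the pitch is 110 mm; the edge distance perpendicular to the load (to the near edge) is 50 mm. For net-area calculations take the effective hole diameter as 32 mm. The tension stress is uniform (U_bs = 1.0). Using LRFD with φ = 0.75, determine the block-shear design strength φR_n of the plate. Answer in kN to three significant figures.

783 kN

Shear plane L_v = 45 + 2·110 = 265 mm; A_gv = 265 × 16 = 4240 mm².
A_nv = (265 − 2.5·32) × 16 = 2960 mm².
A_nt = (50 − 0.5·32) × 16 = 544 mm².
0.6 F_u A_nv = 799.2 kN; 0.6 F_y A_gv = 890.4 kN → shear rupture governs the shear term.
R_n = 799.2 + 1.0 × 450 × 544 / 1000 = 1044 kN.
Design strength φR_n = 0.75 × 1044 = 783 kN.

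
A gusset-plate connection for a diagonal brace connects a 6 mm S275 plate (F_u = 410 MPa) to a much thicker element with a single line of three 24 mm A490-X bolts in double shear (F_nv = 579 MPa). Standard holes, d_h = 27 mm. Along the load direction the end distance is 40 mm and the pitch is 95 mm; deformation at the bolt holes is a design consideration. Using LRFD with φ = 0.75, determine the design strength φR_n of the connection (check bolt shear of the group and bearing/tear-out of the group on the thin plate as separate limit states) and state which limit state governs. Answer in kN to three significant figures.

Bolt shear: A_b = π·24²/4 = 452.4 mm²; R_n = 579 × 452.4 × 3 × 2 / 1000 = 1572 kN → 0.75 × 1572 = 1180 kN.
Bearing (1.2 l_c t F_u ≤ 2.4 d t F_u): upper limit = 2.4·24·6·410 / 1000 = 141.7 kN.
  Edge l_c = 40 − 27/2 = 26.5 → r_n = 78.23 kN; interior l_c = 95 − 27 = 68 → r_n = 141.7 kN.
  R_n,bearing = 1·78.23 + 2·141.7 = 361.6 kN → 0.75 × 361.6 = 271 kN.
Bearing governs: 271 kN.

271 kN (bearing governs)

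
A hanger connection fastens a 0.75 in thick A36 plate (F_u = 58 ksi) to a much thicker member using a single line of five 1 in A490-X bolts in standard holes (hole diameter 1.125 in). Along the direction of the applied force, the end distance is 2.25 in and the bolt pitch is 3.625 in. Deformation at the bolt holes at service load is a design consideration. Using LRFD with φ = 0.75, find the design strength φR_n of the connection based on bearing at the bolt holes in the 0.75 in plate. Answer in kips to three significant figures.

Per bolt r_n = 1.2 l_c t F_u ≤ 2.4 d t F_u; upper limit = 2.4 × 1 × 0.75 × 58 = 104.4 kips.
Edge bolt: l_c = 2.25 − 1.125/2 = 1.688 in → 1.2 × 1.688 × 0.75 × 58 = 88.09 → r_n = 88.09 kips.
Interior bolts: l_c = 3.625 − 1.125 = 2.5 in → 1.2 × 2.5 × 0.75 × 58 = 130.5 → r_n = 104.4 kips.
R_n = 1 × 88.09 + 4 × 104.4 = 505.7 kips.
Design strength φR_n = 0.75 × 505.7 = 379 kips.

379 kips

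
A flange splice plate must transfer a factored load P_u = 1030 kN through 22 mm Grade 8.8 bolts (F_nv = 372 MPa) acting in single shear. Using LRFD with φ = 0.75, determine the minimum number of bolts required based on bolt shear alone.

A_b = π·22²/4 = 380.1 mm².
Per-bolt design strength φR_n = 0.75 × 372 × 380.1 × 1 / 1000 = 106.1 kN.
n ≥ 1030 / 106.1 = 9.712 → use 10 bolts.

10 bolts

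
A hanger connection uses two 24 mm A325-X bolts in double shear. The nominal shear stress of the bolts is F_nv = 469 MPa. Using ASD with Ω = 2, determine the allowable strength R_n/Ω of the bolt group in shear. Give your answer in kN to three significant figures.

A_b = π × 24² / 4 = 452.4 mm².
R_n = F_nv · A_b · n · n_s = 469 × 452.4 × 2 × 2 / 1000 = 848.7 kN.
Allowable strength R_n/Ω = 848.7 / 2 = 424 kN.

424 kN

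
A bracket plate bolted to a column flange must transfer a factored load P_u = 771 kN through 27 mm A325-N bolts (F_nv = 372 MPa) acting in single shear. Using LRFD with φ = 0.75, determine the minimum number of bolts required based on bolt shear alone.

5 bolts

A_b = π·27²/4 = 572.6 mm².
Per-bolt design strength φR_n = 0.75 × 372 × 572.6 × 1 / 1000 = 159.7 kN.
n ≥ 771 / 159.7 = 4.827 → use 5 bolts.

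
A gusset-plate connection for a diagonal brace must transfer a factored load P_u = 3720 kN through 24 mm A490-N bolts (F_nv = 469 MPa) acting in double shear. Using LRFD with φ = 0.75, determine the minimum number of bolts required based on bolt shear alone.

12 bolts

A_b = π·24²/4 = 452.4 mm².
Per-bolt design strength φR_n = 0.75 × 469 × 452.4 × 2 / 1000 = 318.3 kN.
n ≥ 3720 / 318.3 = 11.69 → use 12 bolts.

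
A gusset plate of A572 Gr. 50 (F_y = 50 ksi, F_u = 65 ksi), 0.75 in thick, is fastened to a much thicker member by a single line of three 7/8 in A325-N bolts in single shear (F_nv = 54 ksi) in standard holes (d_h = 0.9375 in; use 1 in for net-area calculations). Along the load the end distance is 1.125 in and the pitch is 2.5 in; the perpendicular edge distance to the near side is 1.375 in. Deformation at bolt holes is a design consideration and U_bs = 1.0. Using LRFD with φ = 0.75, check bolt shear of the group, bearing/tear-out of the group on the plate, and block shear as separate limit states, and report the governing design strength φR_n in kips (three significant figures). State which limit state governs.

73.1 kips (bolt shear governs)

Bolt shear: A_b = π·0.875²/4 = 0.6013 in²; R_n = 54 × 0.6013 × 3 × 1 = 97.41 kips → 0.75 × 97.41 = 73.1 kips.
Bearing: edge l_c = 0.6562, r_n = 38.39 kips; interior l_c = 1.562, r_n = 91.41 kips; R_n = 38.39 + 2·91.41 = 221.2 kips → 166 kips.
Block shear: A_gv = 4.594, A_nv = 2.719, A_nt = 0.6562 in²; R_n = min(0.6F_uA_nv, 0.6F_yA_gv) + U_bs·F_u·A_nt = 148.7 kips → 112 kips.
Bolt shear governs: 73.1 kips.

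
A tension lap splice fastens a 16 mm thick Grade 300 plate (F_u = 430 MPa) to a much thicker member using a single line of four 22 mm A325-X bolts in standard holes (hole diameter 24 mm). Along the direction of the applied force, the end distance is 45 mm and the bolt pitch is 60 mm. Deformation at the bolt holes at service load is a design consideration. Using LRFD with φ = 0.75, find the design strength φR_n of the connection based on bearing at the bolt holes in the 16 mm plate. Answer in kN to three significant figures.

873 kN

Per bolt r_n = 1.2 l_c t F_u ≤ 2.4 d t F_u; upper limit = 2.4 × 22 × 16 × 430 / 1000 = 363.3 kN.
Edge bolt: l_c = 45 − 24/2 = 33 mm → 1.2 × 33 × 16 × 430 / 1000 = 272.4 → r_n = 272.4 kN.
Interior bolts: l_c = 60 − 24 = 36 mm → 1.2 × 36 × 16 × 430 / 1000 = 297.2 → r_n = 297.2 kN.
R_n = 1 × 272.4 + 3 × 297.2 = 1164 kN.
Design strength φR_n = 0.75 × 1164 = 873 kN.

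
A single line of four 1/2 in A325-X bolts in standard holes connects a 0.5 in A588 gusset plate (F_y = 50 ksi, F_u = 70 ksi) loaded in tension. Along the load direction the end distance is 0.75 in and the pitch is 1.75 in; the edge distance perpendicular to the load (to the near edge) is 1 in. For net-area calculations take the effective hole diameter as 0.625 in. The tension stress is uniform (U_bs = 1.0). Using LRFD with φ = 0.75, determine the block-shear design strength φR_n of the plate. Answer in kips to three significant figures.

Shear plane L_v = 0.75 + 3·1.75 = 6 in; A_gv = 6 × 0.5 = 3 in².
A_nv = (6 − 3.5·0.625) × 0.5 = 1.906 in².
A_nt = (1 − 0.5·0.625) × 0.5 = 0.3438 in².
0.6 F_u A_nv = 80.06 kips; 0.6 F_y A_gv = 90 kips → shear rupture governs the shear term.
R_n = 80.06 + 1.0 × 70 × 0.3438 = 104.1 kips.
Design strength φR_n = 0.75 × 104.1 = 78.1 kips.

78.1 kips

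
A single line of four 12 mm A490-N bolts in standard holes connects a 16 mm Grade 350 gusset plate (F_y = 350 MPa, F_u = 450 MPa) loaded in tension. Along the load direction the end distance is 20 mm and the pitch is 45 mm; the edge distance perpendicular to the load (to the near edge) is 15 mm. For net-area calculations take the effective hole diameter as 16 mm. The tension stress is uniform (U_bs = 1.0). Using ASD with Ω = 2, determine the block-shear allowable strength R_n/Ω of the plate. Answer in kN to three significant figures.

Shear plane L_v = 20 + 3·45 = 155 mm; A_gv = 155 × 16 = 2480 mm².
A_nv = (155 − 3.5·16) × 16 = 1584 mm².
A_nt = (15 − 0.5·16) × 16 = 112 mm².
0.6 F_u A_nv = 427.7 kN; 0.6 F_y A_gv = 520.8 kN → shear rupture governs the shear term.
R_n = 427.7 + 1.0 × 450 × 112 / 1000 = 478.1 kN.
Allowable strength R_n/Ω = 478.1 / 2 = 239 kN.

239 kN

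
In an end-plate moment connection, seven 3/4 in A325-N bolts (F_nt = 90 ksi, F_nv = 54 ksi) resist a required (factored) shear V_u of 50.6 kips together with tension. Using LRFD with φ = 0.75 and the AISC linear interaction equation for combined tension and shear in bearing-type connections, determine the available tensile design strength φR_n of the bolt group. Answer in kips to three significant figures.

187 kips

A_b = π·0.75²/4 = 0.4418 in²; f_rv = 50.6 / (7 × 0.4418) = 16.36 ksi.
F'_nt = 1.3 F_nt − (F_nt / φF_nv) f_rv = 1.3·90 − (90/(0.75·54))·16.36 = 80.64 ksi, capped at F_nt → F'_nt = 80.64 ksi.
R_n = F'_nt · A_b · n = 80.64 × 0.4418 × 7 = 249.4 kips.
Design strength φR_n = 0.75 × 249.4 = 187 kips.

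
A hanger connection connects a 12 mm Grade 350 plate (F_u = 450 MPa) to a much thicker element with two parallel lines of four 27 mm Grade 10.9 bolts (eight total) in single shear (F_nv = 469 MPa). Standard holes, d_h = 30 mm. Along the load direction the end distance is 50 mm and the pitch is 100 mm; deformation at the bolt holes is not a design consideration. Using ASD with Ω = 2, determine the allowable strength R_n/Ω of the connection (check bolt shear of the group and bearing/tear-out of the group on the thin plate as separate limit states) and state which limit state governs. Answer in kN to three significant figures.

Bolt shear: A_b = π·27²/4 = 572.6 mm²; R_n = 469 × 572.6 × 8 × 1 / 1000 = 2148 kN → 2148 / 2 = 1070 kN.
Bearing (1.5 l_c t F_u ≤ 3.0 d t F_u): upper limit = 3.0·27·12·450 / 1000 = 437.4 kN.
  Edge l_c = 50 − 30/2 = 35 → r_n = 283.5 kN; interior l_c = 100 − 30 = 70 → r_n = 437.4 kN.
  R_n,bearing = 2·283.5 + 6·437.4 = 3191 kN → 3191 / 2 = 1600 kN.
Bolt shear governs: 1070 kN.

1070 kN (bolt shear governs)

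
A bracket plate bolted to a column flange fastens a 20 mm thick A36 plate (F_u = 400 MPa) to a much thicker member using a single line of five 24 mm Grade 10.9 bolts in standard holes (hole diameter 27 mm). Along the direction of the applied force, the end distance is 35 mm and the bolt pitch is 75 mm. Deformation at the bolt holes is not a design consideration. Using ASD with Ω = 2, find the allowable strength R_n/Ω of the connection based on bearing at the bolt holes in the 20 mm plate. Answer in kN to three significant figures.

Per bolt r_n = 1.5 l_c t F_u ≤ 3.0 d t F_u; upper limit = 3.0 × 24 × 20 × 400 / 1000 = 576 kN.
Edge bolt: l_c = 35 − 27/2 = 21.5 mm → 1.5 × 21.5 × 20 × 400 / 1000 = 258 → r_n = 258 kN.
Interior bolts: l_c = 75 − 27 = 48 mm → 1.5 × 48 × 20 × 400 / 1000 = 576 → r_n = 576 kN.
R_n = 1 × 258 + 4 × 576 = 2562 kN.
Allowable strength R_n/Ω = 2562 / 2 = 1280 kN.

1280 kN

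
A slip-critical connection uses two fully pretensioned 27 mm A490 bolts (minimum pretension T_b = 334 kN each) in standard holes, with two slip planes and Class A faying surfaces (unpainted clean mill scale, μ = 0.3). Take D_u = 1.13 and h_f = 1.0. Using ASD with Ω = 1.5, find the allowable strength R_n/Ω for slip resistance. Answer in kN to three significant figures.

302 kN

R_n = μ · D_u · h_f · T_b · n_s · n_b = 0.3 × 1.13 × 1.0 × 334 × 2 × 2 = 452.9 kN.
Allowable strength R_n/Ω = 452.9 / 1.5 = 302 kN.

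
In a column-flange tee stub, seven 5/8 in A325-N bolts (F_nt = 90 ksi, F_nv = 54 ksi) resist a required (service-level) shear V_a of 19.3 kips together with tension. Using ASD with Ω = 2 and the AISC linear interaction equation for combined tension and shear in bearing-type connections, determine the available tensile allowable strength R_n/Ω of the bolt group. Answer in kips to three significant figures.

A_b = π·0.625²/4 = 0.3068 in²; f_rv = 19.3 / (7 × 0.3068) = 8.987 ksi.
F'_nt = 1.3 F_nt − (Ω F_nt / F_nv) f_rv = 1.3·90 − (2·90/54)·8.987 = 87.04 ksi, capped at F_nt → F'_nt = 87.04 ksi.
R_n = F'_nt · A_b · n = 87.04 × 0.3068 × 7 = 186.9 kips.
Allowable strength R_n/Ω = 186.9 / 2 = 93.5 kips.

93.5 kips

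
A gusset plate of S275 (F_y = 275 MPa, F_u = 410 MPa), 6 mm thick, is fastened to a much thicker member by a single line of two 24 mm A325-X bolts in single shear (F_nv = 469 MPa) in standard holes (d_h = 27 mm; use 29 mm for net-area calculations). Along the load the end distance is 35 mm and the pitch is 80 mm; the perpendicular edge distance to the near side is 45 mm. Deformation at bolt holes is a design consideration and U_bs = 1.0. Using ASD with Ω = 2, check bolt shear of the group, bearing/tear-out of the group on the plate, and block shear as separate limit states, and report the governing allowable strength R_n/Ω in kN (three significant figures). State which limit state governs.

90.3 kN (block shear governs)

Bolt shear: A_b = π·24²/4 = 452.4 mm²; R_n = 469 × 452.4 × 2 × 1 / 1000 = 424.3 kN → 424.3 / 2 = 212 kN.
Bearing: edge l_c = 21.5, r_n = 63.47 kN; interior l_c = 53, r_n = 141.7 kN; R_n = 63.47 + 1·141.7 = 205.2 kN → 103 kN.
Block shear: A_gv = 690, A_nv = 429, A_nt = 183 mm²; R_n = min(0.6F_uA_nv, 0.6F_yA_gv) + U_bs·F_u·A_nt = 180.6 kN → 90.3 kN.
Block shear governs: 90.3 kN.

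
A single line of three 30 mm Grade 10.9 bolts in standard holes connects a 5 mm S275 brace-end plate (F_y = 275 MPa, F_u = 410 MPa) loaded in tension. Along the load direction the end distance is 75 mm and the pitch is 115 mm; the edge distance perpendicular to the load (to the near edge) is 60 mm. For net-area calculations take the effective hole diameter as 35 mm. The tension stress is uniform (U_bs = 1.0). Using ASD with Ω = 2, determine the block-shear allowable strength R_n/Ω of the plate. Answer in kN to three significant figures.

Shear plane L_v = 75 + 2·115 = 305 mm; A_gv = 305 × 5 = 1525 mm².
A_nv = (305 − 2.5·35) × 5 = 1088 mm².
A_nt = (60 − 0.5·35) × 5 = 212.5 mm².
0.6 F_u A_nv = 267.5 kN; 0.6 F_y A_gv = 251.6 kN → shear yielding governs the shear term.
R_n = 251.6 + 1.0 × 410 × 212.5 / 1000 = 338.8 kN.
Allowable strength R_n/Ω = 338.8 / 2 = 169 kN.

169 kN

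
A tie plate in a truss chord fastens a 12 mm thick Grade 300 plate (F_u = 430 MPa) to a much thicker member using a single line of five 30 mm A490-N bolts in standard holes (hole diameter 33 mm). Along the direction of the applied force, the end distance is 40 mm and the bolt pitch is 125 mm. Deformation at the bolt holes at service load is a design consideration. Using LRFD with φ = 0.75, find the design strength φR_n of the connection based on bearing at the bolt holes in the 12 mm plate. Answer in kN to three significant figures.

Per bolt r_n = 1.2 l_c t F_u ≤ 2.4 d t F_u; upper limit = 2.4 × 30 × 12 × 430 / 1000 = 371.5 kN.
Edge bolt: l_c = 40 − 33/2 = 23.5 mm → 1.2 × 23.5 × 12 × 430 / 1000 = 145.5 → r_n = 145.5 kN.
Interior bolts: l_c = 125 − 33 = 92 mm → 1.2 × 92 × 12 × 430 / 1000 = 569.7 → r_n = 371.5 kN.
R_n = 1 × 145.5 + 4 × 371.5 = 1632 kN.
Design strength φR_n = 0.75 × 1632 = 1220 kN.

1220 kN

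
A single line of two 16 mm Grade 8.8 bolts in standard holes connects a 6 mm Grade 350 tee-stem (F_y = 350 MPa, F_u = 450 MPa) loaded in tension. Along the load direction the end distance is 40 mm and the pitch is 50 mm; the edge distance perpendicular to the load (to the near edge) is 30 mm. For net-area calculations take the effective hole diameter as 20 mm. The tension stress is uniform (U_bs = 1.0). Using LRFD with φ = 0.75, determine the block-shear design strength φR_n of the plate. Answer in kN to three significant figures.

Shear plane L_v = 40 + 1·50 = 90 mm; A_gv = 90 × 6 = 540 mm².
A_nv = (90 − 1.5·20) × 6 = 360 mm².
A_nt = (30 − 0.5·20) × 6 = 120 mm².
0.6 F_u A_nv = 97.2 kN; 0.6 F_y A_gv = 113.4 kN → shear rupture governs the shear term.
R_n = 97.2 + 1.0 × 450 × 120 / 1000 = 151.2 kN.
Design strength φR_n = 0.75 × 151.2 = 113 kN.

113 kN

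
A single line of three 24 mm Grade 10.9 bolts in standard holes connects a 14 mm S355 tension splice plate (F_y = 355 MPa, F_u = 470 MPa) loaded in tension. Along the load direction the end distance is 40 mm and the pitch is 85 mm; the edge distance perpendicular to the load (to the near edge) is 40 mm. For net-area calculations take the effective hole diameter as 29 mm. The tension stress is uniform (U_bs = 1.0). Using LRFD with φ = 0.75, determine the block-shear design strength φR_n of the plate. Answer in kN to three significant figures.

Shear plane L_v = 40 + 2·85 = 210 mm; A_gv = 210 × 14 = 2940 mm².
A_nv = (210 − 2.5·29) × 14 = 1925 mm².
A_nt = (40 − 0.5·29) × 14 = 357 mm².
0.6 F_u A_nv = 542.9 kN; 0.6 F_y A_gv = 626.2 kN → shear rupture governs the shear term.
R_n = 542.9 + 1.0 × 470 × 357 / 1000 = 710.6 kN.
Design strength φR_n = 0.75 × 710.6 = 533 kN.

533 kN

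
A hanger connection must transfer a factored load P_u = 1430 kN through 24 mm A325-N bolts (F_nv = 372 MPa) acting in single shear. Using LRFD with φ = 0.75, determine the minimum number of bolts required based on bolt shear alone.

12 bolts

A_b = π·24²/4 = 452.4 mm².
Per-bolt design strength φR_n = 0.75 × 372 × 452.4 × 1 / 1000 = 126.2 kN.
n ≥ 1430 / 126.2 = 11.33 → use 12 bolts.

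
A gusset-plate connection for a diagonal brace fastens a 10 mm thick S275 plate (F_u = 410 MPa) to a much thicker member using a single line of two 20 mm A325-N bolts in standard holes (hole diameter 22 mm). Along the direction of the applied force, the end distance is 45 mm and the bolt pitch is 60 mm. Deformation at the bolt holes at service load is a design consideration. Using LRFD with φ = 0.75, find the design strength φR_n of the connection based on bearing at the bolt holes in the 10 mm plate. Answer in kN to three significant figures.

266 kN

Per bolt r_n = 1.2 l_c t F_u ≤ 2.4 d t F_u; upper limit = 2.4 × 20 × 10 × 410 / 1000 = 196.8 kN.
Edge bolt: l_c = 45 − 22/2 = 34 mm → 1.2 × 34 × 10 × 410 / 1000 = 167.3 → r_n = 167.3 kN.
Interior bolts: l_c = 60 − 22 = 38 mm → 1.2 × 38 × 10 × 410 / 1000 = 187 → r_n = 187 kN.
R_n = 1 × 167.3 + 1 × 187 = 354.2 kN.
Design strength φR_n = 0.75 × 354.2 = 266 kN.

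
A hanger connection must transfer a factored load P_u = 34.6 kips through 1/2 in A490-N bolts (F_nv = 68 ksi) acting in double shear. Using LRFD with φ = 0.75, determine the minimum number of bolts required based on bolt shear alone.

A_b = π·0.5²/4 = 0.1963 in².
Per-bolt design strength φR_n = 0.75 × 68 × 0.1963 × 2 = 20.03 kips.
n ≥ 34.6 / 20.03 = 1.728 → use 2 bolts.

2 bolts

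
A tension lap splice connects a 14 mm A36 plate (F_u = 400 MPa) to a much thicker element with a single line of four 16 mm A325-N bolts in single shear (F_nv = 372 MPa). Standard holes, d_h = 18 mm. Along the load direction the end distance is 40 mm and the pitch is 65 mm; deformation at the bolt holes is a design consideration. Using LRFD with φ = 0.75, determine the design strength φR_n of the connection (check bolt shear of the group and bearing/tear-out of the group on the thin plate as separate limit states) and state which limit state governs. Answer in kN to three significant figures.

224 kN (bolt shear governs)

Bolt shear: A_b = π·16²/4 = 201.1 mm²; R_n = 372 × 201.1 × 4 × 1 / 1000 = 299.2 kN → 0.75 × 299.2 = 224 kN.
Bearing (1.2 l_c t F_u ≤ 2.4 d t F_u): upper limit = 2.4·16·14·400 / 1000 = 215 kN.
  Edge l_c = 40 − 18/2 = 31 → r_n = 208.3 kN; interior l_c = 65 − 18 = 47 → r_n = 215 kN.
  R_n,bearing = 1·208.3 + 3·215 = 853.4 kN → 0.75 × 853.4 = 640 kN.
Bolt shear governs: 224 kN.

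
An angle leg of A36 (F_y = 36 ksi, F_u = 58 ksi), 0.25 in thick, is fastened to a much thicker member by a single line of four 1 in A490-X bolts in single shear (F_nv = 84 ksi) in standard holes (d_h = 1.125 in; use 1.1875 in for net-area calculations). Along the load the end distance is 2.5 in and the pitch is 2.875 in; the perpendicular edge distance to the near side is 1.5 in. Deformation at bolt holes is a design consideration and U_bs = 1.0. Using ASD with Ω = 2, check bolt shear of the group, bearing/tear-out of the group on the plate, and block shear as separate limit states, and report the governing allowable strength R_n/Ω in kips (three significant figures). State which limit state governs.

Bolt shear: A_b = π·1²/4 = 0.7854 in²; R_n = 84 × 0.7854 × 4 × 1 = 263.9 kips → 263.9 / 2 = 132 kips.
Bearing: edge l_c = 1.938, r_n = 33.71 kips; interior l_c = 1.75, r_n = 30.45 kips; R_n = 33.71 + 3·30.45 = 125.1 kips → 62.5 kips.
Block shear: A_gv = 2.781, A_nv = 1.742, A_nt = 0.2266 in²; R_n = min(0.6F_uA_nv, 0.6F_yA_gv) + U_bs·F_u·A_nt = 73.22 kips → 36.6 kips.
Block shear governs: 36.6 kips.

36.6 kips (block shear governs)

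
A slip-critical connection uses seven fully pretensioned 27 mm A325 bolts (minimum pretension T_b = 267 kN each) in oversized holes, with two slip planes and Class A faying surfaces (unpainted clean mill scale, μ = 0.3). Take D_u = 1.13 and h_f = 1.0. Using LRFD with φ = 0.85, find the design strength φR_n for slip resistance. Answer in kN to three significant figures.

1080 kN

R_n = μ · D_u · h_f · T_b · n_s · n_b = 0.3 × 1.13 × 1.0 × 267 × 2 × 7 = 1267 kN.
Design strength φR_n = 0.85 × 1267 = 1080 kN.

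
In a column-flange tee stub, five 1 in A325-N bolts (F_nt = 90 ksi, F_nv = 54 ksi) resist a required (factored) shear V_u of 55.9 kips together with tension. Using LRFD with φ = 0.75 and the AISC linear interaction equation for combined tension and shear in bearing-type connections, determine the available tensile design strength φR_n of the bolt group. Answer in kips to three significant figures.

A_b = π·1²/4 = 0.7854 in²; f_rv = 55.9 / (5 × 0.7854) = 14.23 ksi.
F'_nt = 1.3 F_nt − (F_nt / φF_nv) f_rv = 1.3·90 − (90/(0.75·54))·14.23 = 85.37 ksi, capped at F_nt → F'_nt = 85.37 ksi.
R_n = F'_nt · A_b · n = 85.37 × 0.7854 × 5 = 335.2 kips.
Design strength φR_n = 0.75 × 335.2 = 251 kips.

251 kips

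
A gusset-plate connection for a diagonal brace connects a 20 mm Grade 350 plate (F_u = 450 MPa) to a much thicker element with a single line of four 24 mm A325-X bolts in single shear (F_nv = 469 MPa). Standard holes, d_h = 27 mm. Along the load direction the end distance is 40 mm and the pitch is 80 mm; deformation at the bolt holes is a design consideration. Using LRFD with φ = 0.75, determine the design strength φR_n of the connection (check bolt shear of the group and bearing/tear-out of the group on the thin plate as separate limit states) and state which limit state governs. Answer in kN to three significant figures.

Bolt shear: A_b = π·24²/4 = 452.4 mm²; R_n = 469 × 452.4 × 4 × 1 / 1000 = 848.7 kN → 0.75 × 848.7 = 637 kN.
Bearing (1.2 l_c t F_u ≤ 2.4 d t F_u): upper limit = 2.4·24·20·450 / 1000 = 518.4 kN.
  Edge l_c = 40 − 27/2 = 26.5 → r_n = 286.2 kN; interior l_c = 80 − 27 = 53 → r_n = 518.4 kN.
  R_n,bearing = 1·286.2 + 3·518.4 = 1841 kN → 0.75 × 1841 = 1380 kN.
Bolt shear governs: 637 kN.

637 kN (bolt shear governs)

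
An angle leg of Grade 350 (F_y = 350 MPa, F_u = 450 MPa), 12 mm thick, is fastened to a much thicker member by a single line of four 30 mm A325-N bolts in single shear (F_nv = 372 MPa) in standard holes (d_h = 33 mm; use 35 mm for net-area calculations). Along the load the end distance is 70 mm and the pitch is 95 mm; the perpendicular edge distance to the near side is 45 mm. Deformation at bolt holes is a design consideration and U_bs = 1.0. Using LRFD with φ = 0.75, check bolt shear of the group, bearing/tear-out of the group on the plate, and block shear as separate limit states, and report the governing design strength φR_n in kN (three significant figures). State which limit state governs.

676 kN (block shear governs)

Bolt shear: A_b = π·30²/4 = 706.9 mm²; R_n = 372 × 706.9 × 4 × 1 / 1000 = 1052 kN → 0.75 × 1052 = 789 kN.
Bearing: edge l_c = 53.5, r_n = 346.7 kN; interior l_c = 62, r_n = 388.8 kN; R_n = 346.7 + 3·388.8 = 1513 kN → 1130 kN.
Block shear: A_gv = 4260, A_nv = 2790, A_nt = 330 mm²; R_n = min(0.6F_uA_nv, 0.6F_yA_gv) + U_bs·F_u·A_nt = 901.8 kN → 676 kN.
Block shear governs: 676 kN.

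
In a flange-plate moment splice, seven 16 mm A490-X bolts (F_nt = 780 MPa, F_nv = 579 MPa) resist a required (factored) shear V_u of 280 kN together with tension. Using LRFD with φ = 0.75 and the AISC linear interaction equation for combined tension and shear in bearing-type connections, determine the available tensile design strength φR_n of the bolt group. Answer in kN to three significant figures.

693 kN

A_b = π·16²/4 = 201.1 mm²; f_rv = 280 × 1000 / (7 × 201.1) = 198.9 MPa.
F'_nt = 1.3 F_nt − (F_nt / φF_nv) f_rv = 1.3·780 − (780/(0.75·579))·198.9 = 656.7 MPa, capped at F_nt → F'_nt = 656.7 MPa.
R_n = F'_nt · A_b · n = 656.7 × 201.1 × 7 / 1000 = 924.2 kN.
Design strength φR_n = 0.75 × 924.2 = 693 kN.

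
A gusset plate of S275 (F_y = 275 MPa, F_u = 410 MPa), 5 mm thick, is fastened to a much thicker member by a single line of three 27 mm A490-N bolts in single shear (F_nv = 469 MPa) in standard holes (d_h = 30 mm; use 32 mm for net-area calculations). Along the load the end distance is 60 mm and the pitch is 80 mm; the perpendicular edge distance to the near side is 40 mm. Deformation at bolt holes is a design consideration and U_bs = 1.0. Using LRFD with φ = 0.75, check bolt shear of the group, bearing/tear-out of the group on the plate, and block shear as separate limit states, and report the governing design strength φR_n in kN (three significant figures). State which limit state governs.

166 kN (block shear governs)

Bolt shear: A_b = π·27²/4 = 572.6 mm²; R_n = 469 × 572.6 × 3 × 1 / 1000 = 805.6 kN → 0.75 × 805.6 = 604 kN.
Bearing: edge l_c = 45, r_n = 110.7 kN; interior l_c = 50, r_n = 123 kN; R_n = 110.7 + 2·123 = 356.7 kN → 268 kN.
Block shear: A_gv = 1100, A_nv = 700, A_nt = 120 mm²; R_n = min(0.6F_uA_nv, 0.6F_yA_gv) + U_bs·F_u·A_nt = 221.4 kN → 166 kN.
Block shear governs: 166 kN.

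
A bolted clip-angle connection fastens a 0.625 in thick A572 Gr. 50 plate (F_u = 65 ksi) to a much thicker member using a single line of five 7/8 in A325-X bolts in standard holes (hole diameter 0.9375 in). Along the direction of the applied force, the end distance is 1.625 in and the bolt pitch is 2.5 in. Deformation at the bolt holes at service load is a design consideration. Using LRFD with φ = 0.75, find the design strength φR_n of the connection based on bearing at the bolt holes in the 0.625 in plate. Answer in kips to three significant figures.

271 kips

Per bolt r_n = 1.2 l_c t F_u ≤ 2.4 d t F_u; upper limit = 2.4 × 0.875 × 0.625 × 65 = 85.31 kips.
Edge bolt: l_c = 1.625 − 0.9375/2 = 1.156 in → 1.2 × 1.156 × 0.625 × 65 = 56.37 → r_n = 56.37 kips.
Interior bolts: l_c = 2.5 − 0.9375 = 1.562 in → 1.2 × 1.562 × 0.625 × 65 = 76.17 → r_n = 76.17 kips.
R_n = 1 × 56.37 + 4 × 76.17 = 361.1 kips.
Design strength φR_n = 0.75 × 361.1 = 271 kips.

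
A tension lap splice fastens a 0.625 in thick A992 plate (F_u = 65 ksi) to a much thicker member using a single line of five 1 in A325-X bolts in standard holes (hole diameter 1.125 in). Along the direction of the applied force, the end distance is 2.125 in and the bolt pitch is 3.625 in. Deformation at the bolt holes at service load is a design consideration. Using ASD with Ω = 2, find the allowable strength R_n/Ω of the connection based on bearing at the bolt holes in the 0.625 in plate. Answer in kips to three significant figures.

233 kips

Per bolt r_n = 1.2 l_c t F_u ≤ 2.4 d t F_u; upper limit = 2.4 × 1 × 0.625 × 65 = 97.5 kips.
Edge bolt: l_c = 2.125 − 1.125/2 = 1.562 in → 1.2 × 1.562 × 0.625 × 65 = 76.17 → r_n = 76.17 kips.
Interior bolts: l_c = 3.625 − 1.125 = 2.5 in → 1.2 × 2.5 × 0.625 × 65 = 121.9 → r_n = 97.5 kips.
R_n = 1 × 76.17 + 4 × 97.5 = 466.2 kips.
Allowable strength R_n/Ω = 466.2 / 2 = 233 kips.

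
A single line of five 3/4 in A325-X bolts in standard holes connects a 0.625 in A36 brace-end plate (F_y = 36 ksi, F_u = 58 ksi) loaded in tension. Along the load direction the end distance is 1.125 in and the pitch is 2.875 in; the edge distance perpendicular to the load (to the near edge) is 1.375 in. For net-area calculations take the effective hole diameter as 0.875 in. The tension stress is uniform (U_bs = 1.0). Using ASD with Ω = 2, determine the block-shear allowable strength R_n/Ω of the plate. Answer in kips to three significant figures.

102 kips

Shear plane L_v = 1.125 + 4·2.875 = 12.62 in; A_gv = 12.62 × 0.625 = 7.891 in².
A_nv = (12.62 − 4.5·0.875) × 0.625 = 5.43 in².
A_nt = (1.375 − 0.5·0.875) × 0.625 = 0.5859 in².
0.6 F_u A_nv = 189 kips; 0.6 F_y A_gv = 170.4 kips → shear yielding governs the shear term.
R_n = 170.4 + 1.0 × 58 × 0.5859 = 204.4 kips.
Allowable strength R_n/Ω = 204.4 / 2 = 102 kips.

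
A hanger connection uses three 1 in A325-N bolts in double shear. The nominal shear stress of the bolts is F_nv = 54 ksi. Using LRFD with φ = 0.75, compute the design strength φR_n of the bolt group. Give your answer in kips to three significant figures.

191 kips

A_b = π × 1² / 4 = 0.7854 in².
R_n = F_nv · A_b · n · n_s = 54 × 0.7854 × 3 × 2 = 254.5 kips.
Design strength φR_n = 0.75 × 254.5 = 191 kips.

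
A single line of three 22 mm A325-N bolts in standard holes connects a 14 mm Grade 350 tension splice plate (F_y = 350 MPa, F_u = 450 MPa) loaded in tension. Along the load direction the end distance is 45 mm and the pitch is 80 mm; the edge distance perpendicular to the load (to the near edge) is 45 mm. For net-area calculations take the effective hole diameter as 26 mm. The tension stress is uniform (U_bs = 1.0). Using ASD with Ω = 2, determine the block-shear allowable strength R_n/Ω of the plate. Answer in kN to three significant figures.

365 kN

Shear plane L_v = 45 + 2·80 = 205 mm; A_gv = 205 × 14 = 2870 mm².
A_nv = (205 − 2.5·26) × 14 = 1960 mm².
A_nt = (45 − 0.5·26) × 14 = 448 mm².
0.6 F_u A_nv = 529.2 kN; 0.6 F_y A_gv = 602.7 kN → shear rupture governs the shear term.
R_n = 529.2 + 1.0 × 450 × 448 / 1000 = 730.8 kN.
Allowable strength R_n/Ω = 730.8 / 2 = 365 kN.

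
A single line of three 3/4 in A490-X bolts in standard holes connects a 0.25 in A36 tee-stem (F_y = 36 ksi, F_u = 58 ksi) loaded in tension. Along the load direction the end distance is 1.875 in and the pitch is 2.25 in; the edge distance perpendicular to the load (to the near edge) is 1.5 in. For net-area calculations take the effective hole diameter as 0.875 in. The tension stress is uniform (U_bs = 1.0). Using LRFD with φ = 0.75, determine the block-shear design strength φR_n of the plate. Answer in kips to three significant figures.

Shear plane L_v = 1.875 + 2·2.25 = 6.375 in; A_gv = 6.375 × 0.25 = 1.594 in².
A_nv = (6.375 − 2.5·0.875) × 0.25 = 1.047 in².
A_nt = (1.5 − 0.5·0.875) × 0.25 = 0.2656 in².
0.6 F_u A_nv = 36.43 kips; 0.6 F_y A_gv = 34.42 kips → shear yielding governs the shear term.
R_n = 34.42 + 1.0 × 58 × 0.2656 = 49.83 kips.
Design strength φR_n = 0.75 × 49.83 = 37.4 kips.

37.4 kips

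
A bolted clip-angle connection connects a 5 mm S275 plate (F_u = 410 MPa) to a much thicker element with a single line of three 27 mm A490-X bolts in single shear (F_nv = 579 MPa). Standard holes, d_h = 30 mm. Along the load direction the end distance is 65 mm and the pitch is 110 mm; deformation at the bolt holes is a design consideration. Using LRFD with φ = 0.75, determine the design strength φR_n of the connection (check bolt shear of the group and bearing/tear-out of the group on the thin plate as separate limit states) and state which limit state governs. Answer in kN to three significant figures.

292 kN (bearing governs)

Bolt shear: A_b = π·27²/4 = 572.6 mm²; R_n = 579 × 572.6 × 3 × 1 / 1000 = 994.5 kN → 0.75 × 994.5 = 746 kN.
Bearing (1.2 l_c t F_u ≤ 2.4 d t F_u): upper limit = 2.4·27·5·410 / 1000 = 132.8 kN.
  Edge l_c = 65 − 30/2 = 50 → r_n = 123 kN; interior l_c = 110 − 30 = 80 → r_n = 132.8 kN.
  R_n,bearing = 1·123 + 2·132.8 = 388.7 kN → 0.75 × 388.7 = 292 kN.
Bearing governs: 292 kN.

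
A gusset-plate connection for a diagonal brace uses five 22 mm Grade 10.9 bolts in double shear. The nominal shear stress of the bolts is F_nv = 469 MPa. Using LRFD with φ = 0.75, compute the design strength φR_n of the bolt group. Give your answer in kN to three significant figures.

1340 kN

A_b = π × 22² / 4 = 380.1 mm².
R_n = F_nv · A_b · n · n_s = 469 × 380.1 × 5 × 2 / 1000 = 1783 kN.
Design strength φR_n = 0.75 × 1783 = 1340 kN.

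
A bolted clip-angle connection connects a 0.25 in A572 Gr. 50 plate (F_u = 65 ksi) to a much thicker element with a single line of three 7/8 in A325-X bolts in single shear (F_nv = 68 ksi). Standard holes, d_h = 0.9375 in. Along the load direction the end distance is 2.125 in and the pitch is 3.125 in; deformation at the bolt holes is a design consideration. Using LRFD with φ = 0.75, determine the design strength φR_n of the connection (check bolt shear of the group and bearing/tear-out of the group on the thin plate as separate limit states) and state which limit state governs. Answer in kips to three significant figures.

75.4 kips (bearing governs)

Bolt shear: A_b = π·0.875²/4 = 0.6013 in²; R_n = 68 × 0.6013 × 3 × 1 = 122.7 kips → 0.75 × 122.7 = 92 kips.
Bearing (1.2 l_c t F_u ≤ 2.4 d t F_u): upper limit = 2.4·0.875·0.25·65 = 34.12 kips.
  Edge l_c = 2.125 − 0.9375/2 = 1.656 → r_n = 32.3 kips; interior l_c = 3.125 − 0.9375 = 2.188 → r_n = 34.12 kips.
  R_n,bearing = 1·32.3 + 2·34.12 = 100.5 kips → 0.75 × 100.5 = 75.4 kips.
Bearing governs: 75.4 kips.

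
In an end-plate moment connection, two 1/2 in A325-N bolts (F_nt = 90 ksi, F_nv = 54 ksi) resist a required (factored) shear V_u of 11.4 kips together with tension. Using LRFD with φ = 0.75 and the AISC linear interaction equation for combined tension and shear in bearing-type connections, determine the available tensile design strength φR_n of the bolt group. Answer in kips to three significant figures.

15.5 kips

A_b = π·0.5²/4 = 0.1963 in²; f_rv = 11.4 / (2 × 0.1963) = 29.03 ksi.
F'_nt = 1.3 F_nt − (F_nt / φF_nv) f_rv = 1.3·90 − (90/(0.75·54))·29.03 = 52.49 ksi, capped at F_nt → F'_nt = 52.49 ksi.
R_n = F'_nt · A_b · n = 52.49 × 0.1963 × 2 = 20.61 kips.
Design strength φR_n = 0.75 × 20.61 = 15.5 kips.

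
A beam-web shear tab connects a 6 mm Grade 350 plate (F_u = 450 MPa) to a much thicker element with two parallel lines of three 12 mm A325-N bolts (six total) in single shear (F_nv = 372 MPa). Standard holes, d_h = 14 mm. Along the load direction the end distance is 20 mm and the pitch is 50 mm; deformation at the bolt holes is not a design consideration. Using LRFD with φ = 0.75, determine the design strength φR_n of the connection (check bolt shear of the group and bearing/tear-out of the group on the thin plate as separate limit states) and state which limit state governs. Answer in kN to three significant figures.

189 kN (bolt shear governs)

Bolt shear: A_b = π·12²/4 = 113.1 mm²; R_n = 372 × 113.1 × 6 × 1 / 1000 = 252.4 kN → 0.75 × 252.4 = 189 kN.
Bearing (1.5 l_c t F_u ≤ 3.0 d t F_u): upper limit = 3.0·12·6·450 / 1000 = 97.2 kN.
  Edge l_c = 20 − 14/2 = 13 → r_n = 52.65 kN; interior l_c = 50 − 14 = 36 → r_n = 97.2 kN.
  R_n,bearing = 2·52.65 + 4·97.2 = 494.1 kN → 0.75 × 494.1 = 371 kN.
Bolt shear governs: 189 kN.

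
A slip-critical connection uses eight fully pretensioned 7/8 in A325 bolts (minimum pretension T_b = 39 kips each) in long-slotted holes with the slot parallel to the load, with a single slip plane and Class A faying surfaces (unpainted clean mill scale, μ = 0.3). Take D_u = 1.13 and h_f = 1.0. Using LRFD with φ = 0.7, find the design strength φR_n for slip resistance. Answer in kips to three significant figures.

74 kips

R_n = μ · D_u · h_f · T_b · n_s · n_b = 0.3 × 1.13 × 1.0 × 39 × 1 × 8 = 105.8 kips.
Design strength φR_n = 0.7 × 105.8 = 74 kips.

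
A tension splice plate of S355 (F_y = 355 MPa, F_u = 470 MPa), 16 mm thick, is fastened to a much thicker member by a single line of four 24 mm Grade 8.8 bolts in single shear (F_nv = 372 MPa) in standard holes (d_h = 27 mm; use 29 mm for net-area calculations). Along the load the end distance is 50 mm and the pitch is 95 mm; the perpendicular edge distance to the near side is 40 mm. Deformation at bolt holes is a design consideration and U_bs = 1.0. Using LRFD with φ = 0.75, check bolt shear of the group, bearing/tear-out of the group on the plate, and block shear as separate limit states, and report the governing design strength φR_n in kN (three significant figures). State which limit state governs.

505 kN (bolt shear governs)

Bolt shear: A_b = π·24²/4 = 452.4 mm²; R_n = 372 × 452.4 × 4 × 1 / 1000 = 673.2 kN → 0.75 × 673.2 = 505 kN.
Bearing: edge l_c = 36.5, r_n = 329.4 kN; interior l_c = 68, r_n = 433.2 kN; R_n = 329.4 + 3·433.2 = 1629 kN → 1220 kN.
Block shear: A_gv = 5360, A_nv = 3736, A_nt = 408 mm²; R_n = min(0.6F_uA_nv, 0.6F_yA_gv) + U_bs·F_u·A_nt = 1245 kN → 934 kN.
Bolt shear governs: 505 kN.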